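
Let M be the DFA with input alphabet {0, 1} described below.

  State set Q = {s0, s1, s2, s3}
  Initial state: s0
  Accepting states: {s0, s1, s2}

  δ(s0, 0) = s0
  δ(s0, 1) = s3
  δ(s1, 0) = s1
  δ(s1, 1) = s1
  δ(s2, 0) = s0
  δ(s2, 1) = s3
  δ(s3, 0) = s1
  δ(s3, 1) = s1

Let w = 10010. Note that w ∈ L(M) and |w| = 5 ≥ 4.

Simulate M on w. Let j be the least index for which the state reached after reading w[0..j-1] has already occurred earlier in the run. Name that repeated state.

State sequence: s0 -1-> s3 -0-> s1 -0-> s1 -1-> s1 -0-> s1
First repeat at step 3: s1 was already visited.

The earliest repeat is at step j = 3: M is in s1, which it already visited at step i = 2.
The DFA has 4 states, so the proof of the pumping lemma guarantees a repeated state among the first 4+1 visited; the segment between the two visits is the pumpable y.

s1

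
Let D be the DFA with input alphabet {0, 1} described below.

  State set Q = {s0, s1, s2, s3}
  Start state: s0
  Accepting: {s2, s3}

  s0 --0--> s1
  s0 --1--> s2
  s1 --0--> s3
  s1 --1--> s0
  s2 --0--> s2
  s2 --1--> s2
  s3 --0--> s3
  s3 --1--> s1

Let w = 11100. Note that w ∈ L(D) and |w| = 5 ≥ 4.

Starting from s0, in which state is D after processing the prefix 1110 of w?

Run of D on the first 4 characters of w = 1 1 1 0:
  step 0: s0  (start)
  step 1: s2  (read 1: s0→s2)
  step 2: s2  (read 1: s2→s2)
  step 3: s2  (read 1: s2→s2)
  step 4: s2  (read 0: s2→s2)

After reading 4 characters, D is in state s2.

s2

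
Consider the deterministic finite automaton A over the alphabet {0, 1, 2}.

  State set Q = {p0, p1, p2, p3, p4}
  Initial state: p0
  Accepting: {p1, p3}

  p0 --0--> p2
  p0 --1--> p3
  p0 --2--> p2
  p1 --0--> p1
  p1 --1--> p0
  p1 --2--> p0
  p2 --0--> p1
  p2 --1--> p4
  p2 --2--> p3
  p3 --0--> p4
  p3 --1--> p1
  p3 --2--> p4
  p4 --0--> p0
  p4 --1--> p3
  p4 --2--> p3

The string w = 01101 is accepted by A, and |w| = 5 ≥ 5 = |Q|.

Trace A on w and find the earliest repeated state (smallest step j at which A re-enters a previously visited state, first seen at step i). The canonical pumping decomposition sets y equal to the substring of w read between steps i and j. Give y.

Run of A on w = 0 1 1 0 1:
  step 0: p0  (start)
  step 1: p2  (read 0: p0→p2)
  step 2: p4  (read 1: p2→p4)
  step 3: p3  (read 1: p4→p3)
  step 4: p4  (read 0: p3→p4)   ← first repeat (p4 seen earlier)
  step 5: p3  (read 1: p4→p3)

So i = 2, j = 4, giving x = w[0:2] = 01, y = w[2:4] = 10, z = w[4:5] = 1.
Check: |xy| = 4 ≤ 5 and |y| = 2 ≥ 1. Reading y takes A from p4 back to p4, so every xyⁱz is accepted.

10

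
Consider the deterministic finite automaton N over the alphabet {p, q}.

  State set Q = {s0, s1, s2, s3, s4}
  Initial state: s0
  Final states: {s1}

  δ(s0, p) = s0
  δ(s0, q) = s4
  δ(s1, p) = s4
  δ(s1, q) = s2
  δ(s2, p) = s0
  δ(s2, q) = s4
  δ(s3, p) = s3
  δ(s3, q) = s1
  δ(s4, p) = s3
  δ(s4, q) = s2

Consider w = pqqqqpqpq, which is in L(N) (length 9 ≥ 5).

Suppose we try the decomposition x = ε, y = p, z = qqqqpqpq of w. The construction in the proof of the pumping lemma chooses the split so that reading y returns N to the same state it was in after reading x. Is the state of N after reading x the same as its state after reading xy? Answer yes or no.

yes

Run of N on the first 1 characters of w = p:
  step 0: s0  (start)
  step 1: s0  (read p: s0→s0)

After x (step 0): s0. After xy (step 1): s0.
They match, so y = p drives N around a cycle from s0 back to itself; pumping y any number of times keeps N in s0 before reading z, and xyⁱz ∈ L(N) for every i ≥ 0.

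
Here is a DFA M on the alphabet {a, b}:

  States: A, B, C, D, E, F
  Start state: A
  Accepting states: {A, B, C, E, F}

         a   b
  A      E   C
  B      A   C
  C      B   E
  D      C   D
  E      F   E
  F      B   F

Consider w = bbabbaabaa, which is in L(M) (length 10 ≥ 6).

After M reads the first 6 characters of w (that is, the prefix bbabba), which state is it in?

B

State sequence: A -b-> C -b-> E -a-> F -b-> F -b-> F -a-> B

After reading 6 characters, M is in state B.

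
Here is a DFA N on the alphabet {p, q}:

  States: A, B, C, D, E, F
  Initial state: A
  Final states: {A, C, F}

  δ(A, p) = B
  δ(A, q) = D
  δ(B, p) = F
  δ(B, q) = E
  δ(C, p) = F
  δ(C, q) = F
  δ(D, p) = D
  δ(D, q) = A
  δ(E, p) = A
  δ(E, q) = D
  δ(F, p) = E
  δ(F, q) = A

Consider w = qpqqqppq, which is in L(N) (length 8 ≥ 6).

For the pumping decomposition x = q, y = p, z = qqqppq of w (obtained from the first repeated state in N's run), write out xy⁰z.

xy⁰z = xz = q·qqqppq = qqqqppq.
Reading y = p takes N from D back to D, so after x the machine is still in D, and z then leads to the accepting state A. Hence qqqqppq ∈ L(N).

qqqqppq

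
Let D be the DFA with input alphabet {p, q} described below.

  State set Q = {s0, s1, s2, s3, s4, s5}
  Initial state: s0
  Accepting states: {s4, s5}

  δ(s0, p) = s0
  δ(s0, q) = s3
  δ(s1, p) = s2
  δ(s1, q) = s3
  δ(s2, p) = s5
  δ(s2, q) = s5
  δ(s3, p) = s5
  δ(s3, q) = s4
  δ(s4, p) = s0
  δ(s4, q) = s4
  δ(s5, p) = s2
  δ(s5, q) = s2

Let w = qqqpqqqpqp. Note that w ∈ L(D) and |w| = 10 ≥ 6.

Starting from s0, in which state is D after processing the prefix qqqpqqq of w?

State sequence: s0 -q-> s3 -q-> s4 -q-> s4 -p-> s0 -q-> s3 -q-> s4 -q-> s4

After reading 7 characters, D is in state s4.
(This kind of state-tracing is the core of the pumping-lemma construction: with 6 states, pigeonhole forces a repeat within the first 6 steps.)

s4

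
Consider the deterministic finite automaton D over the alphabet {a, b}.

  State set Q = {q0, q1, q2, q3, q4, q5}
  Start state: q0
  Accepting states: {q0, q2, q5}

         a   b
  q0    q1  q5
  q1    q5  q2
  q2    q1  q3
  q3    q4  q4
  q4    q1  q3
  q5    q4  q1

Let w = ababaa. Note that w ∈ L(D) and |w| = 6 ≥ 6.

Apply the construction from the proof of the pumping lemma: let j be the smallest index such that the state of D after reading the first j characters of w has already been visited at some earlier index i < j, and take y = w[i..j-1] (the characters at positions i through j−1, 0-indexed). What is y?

ba

Run of D on w = a b a b a a:
  step 0: q0  (start)
  step 1: q1  (read a: q0→q1)
  step 2: q2  (read b: q1→q2)
  step 3: q1  (read a: q2→q1)   ← first repeat (q1 seen earlier)
  step 4: q2  (read b: q1→q2)
  step 5: q1  (read a: q2→q1)
  step 6: q5  (read a: q1→q5)

So i = 1, j = 3, giving x = w[0:1] = a, y = w[1:3] = ba, z = w[3:6] = baa.
Check: |xy| = 3 ≤ 6 and |y| = 2 ≥ 1. Reading y takes D from q1 back to q1, so every xyⁱz is accepted.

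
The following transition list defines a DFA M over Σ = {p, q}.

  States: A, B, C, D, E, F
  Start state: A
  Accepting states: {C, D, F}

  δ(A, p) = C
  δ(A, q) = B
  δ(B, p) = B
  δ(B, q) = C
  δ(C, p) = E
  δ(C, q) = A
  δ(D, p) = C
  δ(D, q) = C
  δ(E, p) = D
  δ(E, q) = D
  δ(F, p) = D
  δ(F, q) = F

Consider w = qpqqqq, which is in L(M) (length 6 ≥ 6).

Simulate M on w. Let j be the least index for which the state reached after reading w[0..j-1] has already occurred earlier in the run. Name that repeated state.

B

State sequence: A -q-> B -p-> B -q-> C -q-> A -q-> B -q-> C
First repeat at step 2: B was already visited.

The earliest repeat is at step j = 2: M is in B, which it already visited at step i = 1.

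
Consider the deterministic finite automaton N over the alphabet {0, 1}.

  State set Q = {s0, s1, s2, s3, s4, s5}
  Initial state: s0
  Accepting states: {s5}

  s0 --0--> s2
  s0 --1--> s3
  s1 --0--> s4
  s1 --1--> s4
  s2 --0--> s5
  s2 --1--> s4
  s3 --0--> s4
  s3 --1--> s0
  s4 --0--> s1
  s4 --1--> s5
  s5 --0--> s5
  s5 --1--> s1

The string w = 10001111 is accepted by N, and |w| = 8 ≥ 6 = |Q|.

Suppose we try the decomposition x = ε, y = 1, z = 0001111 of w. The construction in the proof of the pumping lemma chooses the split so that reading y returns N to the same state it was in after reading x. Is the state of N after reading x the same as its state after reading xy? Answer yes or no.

no

State sequence: s0 -1-> s3

After x (step 0): s0. After xy (step 1): s3.
They differ (s0 ≠ s3), so y is not a cycle from the state after x; this split is not the one the pumping-lemma construction produces, and pumping y need not keep the string in L(N).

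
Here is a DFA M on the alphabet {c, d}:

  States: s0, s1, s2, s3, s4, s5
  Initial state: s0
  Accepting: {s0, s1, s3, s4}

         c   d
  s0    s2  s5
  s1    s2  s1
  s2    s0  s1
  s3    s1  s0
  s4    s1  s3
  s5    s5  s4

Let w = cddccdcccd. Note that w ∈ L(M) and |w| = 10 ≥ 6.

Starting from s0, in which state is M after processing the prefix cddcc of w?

State sequence: s0 -c-> s2 -d-> s1 -d-> s1 -c-> s2 -c-> s0

After reading 5 characters, M is in state s0.

s0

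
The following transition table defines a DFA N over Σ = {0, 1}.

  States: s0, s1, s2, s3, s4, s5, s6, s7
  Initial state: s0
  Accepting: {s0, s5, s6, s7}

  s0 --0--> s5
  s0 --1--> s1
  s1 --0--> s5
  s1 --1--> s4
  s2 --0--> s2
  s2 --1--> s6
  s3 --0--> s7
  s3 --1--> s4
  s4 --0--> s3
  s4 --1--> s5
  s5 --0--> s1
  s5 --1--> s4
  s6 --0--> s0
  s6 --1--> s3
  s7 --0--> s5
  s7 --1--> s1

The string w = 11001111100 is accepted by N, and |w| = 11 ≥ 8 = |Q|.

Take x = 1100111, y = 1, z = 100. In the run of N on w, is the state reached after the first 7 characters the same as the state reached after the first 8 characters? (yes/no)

no

Run of N on the first 8 characters of w = 1 1 0 0 1 1 1 1:
  step 0: s0  (start)
  step 1: s1  (read 1: s0→s1)
  step 2: s4  (read 1: s1→s4)
  step 3: s3  (read 0: s4→s3)
  step 4: s7  (read 0: s3→s7)
  step 5: s1  (read 1: s7→s1)
  step 6: s4  (read 1: s1→s4)
  step 7: s5  (read 1: s4→s5)
  step 8: s4  (read 1: s5→s4)

After x (step 7): s5. After xy (step 8): s4.
They differ (s5 ≠ s4), so y is not a cycle from the state after x; this split is not the one the pumping-lemma construction produces, and pumping y need not keep the string in L(N).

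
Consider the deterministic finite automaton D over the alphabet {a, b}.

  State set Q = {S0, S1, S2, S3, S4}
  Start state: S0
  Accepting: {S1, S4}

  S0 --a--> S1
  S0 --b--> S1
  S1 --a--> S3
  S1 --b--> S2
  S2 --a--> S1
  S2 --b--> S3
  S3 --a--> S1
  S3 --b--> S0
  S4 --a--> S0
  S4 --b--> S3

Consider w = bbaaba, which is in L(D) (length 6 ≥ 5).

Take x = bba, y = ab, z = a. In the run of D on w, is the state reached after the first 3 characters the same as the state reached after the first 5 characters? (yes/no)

no

Run of D on the first 5 characters of w = b b a a b:
  step 0: S0  (start)
  step 1: S1  (read b: S0→S1)
  step 2: S2  (read b: S1→S2)
  step 3: S1  (read a: S2→S1)
  step 4: S3  (read a: S1→S3)
  step 5: S0  (read b: S3→S0)

After x (step 3): S1. After xy (step 5): S0.
They differ (S1 ≠ S0), so y is not a cycle from the state after x; this split is not the one the pumping-lemma construction produces, and pumping y need not keep the string in L(D).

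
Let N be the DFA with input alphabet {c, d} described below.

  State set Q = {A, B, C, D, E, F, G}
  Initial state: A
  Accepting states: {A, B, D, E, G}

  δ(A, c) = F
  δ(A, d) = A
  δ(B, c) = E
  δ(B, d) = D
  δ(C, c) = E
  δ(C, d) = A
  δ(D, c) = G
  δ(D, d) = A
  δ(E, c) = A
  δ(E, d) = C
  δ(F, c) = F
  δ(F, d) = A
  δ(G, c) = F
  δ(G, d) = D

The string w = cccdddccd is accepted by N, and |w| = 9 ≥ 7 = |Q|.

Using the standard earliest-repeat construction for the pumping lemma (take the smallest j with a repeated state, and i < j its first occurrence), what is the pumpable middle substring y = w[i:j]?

c

Run of N on w = c c c d d d c c d:
  step 0: A  (start)
  step 1: F  (read c: A→F)
  step 2: F  (read c: F→F)   ← first repeat (F seen earlier)
  step 3: F  (read c: F→F)
  step 4: A  (read d: F→A)
  step 5: A  (read d: A→A)
  step 6: A  (read d: A→A)
  step 7: F  (read c: A→F)
  step 8: F  (read c: F→F)
  step 9: A  (read d: F→A)

So i = 1, j = 2, giving x = w[0:1] = c, y = w[1:2] = c, z = w[2:9] = cdddccd.
Check: |xy| = 2 ≤ 7 and |y| = 1 ≥ 1. Reading y takes N from F back to F, so every xyⁱz is accepted.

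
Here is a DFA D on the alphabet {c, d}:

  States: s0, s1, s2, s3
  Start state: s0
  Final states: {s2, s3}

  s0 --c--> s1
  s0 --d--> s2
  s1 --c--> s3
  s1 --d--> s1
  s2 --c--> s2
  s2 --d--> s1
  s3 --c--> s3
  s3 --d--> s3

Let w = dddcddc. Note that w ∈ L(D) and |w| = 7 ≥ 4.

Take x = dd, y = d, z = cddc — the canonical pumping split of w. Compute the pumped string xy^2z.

xy^2z = dd·d·d·cddc = ddddcddc.
Reading y = d takes D from s1 back to s1, so after x·y·y the machine is still in s1, and z then leads to the accepting state s3. Hence ddddcddc ∈ L(D).

ddddcddc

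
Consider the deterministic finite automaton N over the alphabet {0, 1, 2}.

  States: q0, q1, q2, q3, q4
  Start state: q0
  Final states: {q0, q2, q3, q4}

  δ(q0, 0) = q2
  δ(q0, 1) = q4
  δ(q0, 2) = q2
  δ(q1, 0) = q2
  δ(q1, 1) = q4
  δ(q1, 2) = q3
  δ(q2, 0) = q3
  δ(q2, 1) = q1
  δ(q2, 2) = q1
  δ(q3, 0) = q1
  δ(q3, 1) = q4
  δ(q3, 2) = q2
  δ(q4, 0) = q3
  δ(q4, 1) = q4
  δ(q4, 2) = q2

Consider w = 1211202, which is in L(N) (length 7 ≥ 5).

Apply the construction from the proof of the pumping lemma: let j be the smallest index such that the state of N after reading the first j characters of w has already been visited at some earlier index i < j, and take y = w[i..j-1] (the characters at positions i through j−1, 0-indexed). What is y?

211

State sequence: q0 -1-> q4 -2-> q2 -1-> q1 -1-> q4 -2-> q2 -0-> q3 -2-> q2
First repeat at step 4: q4 was already visited.

So i = 1, j = 4, giving x = w[0:1] = 1, y = w[1:4] = 211, z = w[4:7] = 202.
Check: |xy| = 4 ≤ 5 and |y| = 3 ≥ 1. Reading y takes N from q4 back to q4, so every xyⁱz is accepted.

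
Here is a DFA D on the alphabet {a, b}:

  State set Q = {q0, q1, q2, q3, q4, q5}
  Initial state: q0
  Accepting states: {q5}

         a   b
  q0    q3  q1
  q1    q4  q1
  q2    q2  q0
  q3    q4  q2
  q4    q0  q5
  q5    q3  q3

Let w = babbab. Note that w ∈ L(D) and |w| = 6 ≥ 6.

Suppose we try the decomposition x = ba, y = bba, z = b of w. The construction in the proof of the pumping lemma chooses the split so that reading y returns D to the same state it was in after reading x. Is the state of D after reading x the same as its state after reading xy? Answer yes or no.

Run of D on the first 5 characters of w = b a b b a:
  step 0: q0  (start)
  step 1: q1  (read b: q0→q1)
  step 2: q4  (read a: q1→q4)
  step 3: q5  (read b: q4→q5)
  step 4: q3  (read b: q5→q3)
  step 5: q4  (read a: q3→q4)

After x (step 2): q4. After xy (step 5): q4.
They match, so y = bba drives D around a cycle from q4 back to itself; pumping y any number of times keeps D in q4 before reading z, and xyⁱz ∈ L(D) for every i ≥ 0.

yes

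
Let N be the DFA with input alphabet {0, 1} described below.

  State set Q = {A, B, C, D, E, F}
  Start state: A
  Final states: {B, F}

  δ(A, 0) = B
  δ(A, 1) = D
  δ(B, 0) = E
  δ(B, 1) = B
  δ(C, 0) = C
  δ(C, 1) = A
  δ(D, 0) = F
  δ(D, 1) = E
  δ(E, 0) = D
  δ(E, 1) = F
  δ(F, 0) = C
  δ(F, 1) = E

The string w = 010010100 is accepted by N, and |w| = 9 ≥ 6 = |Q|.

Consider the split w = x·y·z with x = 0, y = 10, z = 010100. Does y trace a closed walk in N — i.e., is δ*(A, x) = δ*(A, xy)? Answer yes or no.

no

State sequence: A -0-> B -1-> B -0-> E

After x (step 1): B. After xy (step 3): E.
They differ (B ≠ E), so y is not a cycle from the state after x; this split is not the one the pumping-lemma construction produces, and pumping y need not keep the string in L(N).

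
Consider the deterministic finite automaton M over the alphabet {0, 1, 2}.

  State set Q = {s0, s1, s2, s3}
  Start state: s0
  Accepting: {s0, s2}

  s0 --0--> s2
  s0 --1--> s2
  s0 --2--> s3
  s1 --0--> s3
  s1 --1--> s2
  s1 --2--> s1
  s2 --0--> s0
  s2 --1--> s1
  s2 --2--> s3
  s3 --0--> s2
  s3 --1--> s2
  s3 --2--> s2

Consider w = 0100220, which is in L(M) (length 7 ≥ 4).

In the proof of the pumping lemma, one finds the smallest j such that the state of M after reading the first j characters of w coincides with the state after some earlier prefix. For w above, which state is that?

State sequence: s0 -0-> s2 -1-> s1 -0-> s3 -0-> s2 -2-> s3 -2-> s2 -0-> s0
First repeat at step 4: s2 was already visited.

The earliest repeat is at step j = 4: M is in s2, which it already visited at step i = 1.
With |Q| = 4, pigeonhole forces a state repeat no later than step 4; the substring read between the first and second visits to that state can be pumped.

s2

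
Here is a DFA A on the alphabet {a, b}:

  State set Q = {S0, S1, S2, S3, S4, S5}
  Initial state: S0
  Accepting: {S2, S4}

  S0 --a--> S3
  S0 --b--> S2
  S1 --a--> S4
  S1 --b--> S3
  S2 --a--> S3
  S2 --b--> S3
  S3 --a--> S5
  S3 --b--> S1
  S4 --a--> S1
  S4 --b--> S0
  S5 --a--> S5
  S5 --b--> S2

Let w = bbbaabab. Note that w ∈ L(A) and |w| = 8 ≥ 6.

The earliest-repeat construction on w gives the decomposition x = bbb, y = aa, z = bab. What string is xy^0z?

bbbbab

xy⁰z = xz = bbb·bab = bbbbab.
Reading y = aa takes A from S1 back to S1, so after x the machine is still in S1, and z then leads to the accepting state S2. Hence bbbbab ∈ L(A).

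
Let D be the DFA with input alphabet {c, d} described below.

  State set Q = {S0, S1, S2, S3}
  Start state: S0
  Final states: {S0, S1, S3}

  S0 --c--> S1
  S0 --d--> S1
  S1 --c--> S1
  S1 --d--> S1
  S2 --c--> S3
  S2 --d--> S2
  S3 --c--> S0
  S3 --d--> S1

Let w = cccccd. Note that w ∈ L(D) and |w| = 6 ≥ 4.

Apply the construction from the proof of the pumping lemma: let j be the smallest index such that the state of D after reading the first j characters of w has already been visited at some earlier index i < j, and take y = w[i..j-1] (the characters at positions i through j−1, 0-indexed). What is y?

c

State sequence: S0 -c-> S1 -c-> S1 -c-> S1 -c-> S1 -c-> S1 -d-> S1
First repeat at step 2: S1 was already visited.

So i = 1, j = 2, giving x = w[0:1] = c, y = w[1:2] = c, z = w[2:6] = cccd.
Check: |xy| = 2 ≤ 4 and |y| = 1 ≥ 1. Reading y takes D from S1 back to S1, so every xyⁱz is accepted.
Since D has 4 states, any run of length ≥ 4 visits 4+1 states, so by pigeonhole some state repeats within the first 4 steps — that repeat gives the pumpable loop.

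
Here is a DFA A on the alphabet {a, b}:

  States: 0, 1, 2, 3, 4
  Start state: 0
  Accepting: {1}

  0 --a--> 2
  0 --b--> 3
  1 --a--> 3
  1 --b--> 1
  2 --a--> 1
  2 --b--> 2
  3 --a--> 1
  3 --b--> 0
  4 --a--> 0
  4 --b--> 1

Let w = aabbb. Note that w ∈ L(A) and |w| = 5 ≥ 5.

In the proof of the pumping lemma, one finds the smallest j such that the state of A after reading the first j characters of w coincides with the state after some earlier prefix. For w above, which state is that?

Run of A on w = a a b b b:
  step 0: 0  (start)
  step 1: 2  (read a: 0→2)
  step 2: 1  (read a: 2→1)
  step 3: 1  (read b: 1→1)   ← first repeat (1 seen earlier)
  step 4: 1  (read b: 1→1)
  step 5: 1  (read b: 1→1)

The earliest repeat is at step j = 3: A is in 1, which it already visited at step i = 2.
With |Q| = 5, pigeonhole forces a state repeat no later than step 5; the substring read between the first and second visits to that state can be pumped.

1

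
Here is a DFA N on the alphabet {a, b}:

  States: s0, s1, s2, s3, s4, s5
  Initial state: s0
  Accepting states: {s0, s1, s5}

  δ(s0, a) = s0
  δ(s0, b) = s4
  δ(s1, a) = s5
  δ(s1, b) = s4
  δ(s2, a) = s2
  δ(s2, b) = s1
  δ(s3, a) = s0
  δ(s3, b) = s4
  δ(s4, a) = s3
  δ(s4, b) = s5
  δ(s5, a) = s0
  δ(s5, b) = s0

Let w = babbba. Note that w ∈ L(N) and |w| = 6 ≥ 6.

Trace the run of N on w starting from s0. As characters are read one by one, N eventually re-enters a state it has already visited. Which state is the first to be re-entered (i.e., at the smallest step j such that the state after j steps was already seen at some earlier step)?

s4

State sequence: s0 -b-> s4 -a-> s3 -b-> s4 -b-> s5 -b-> s0 -a-> s0
First repeat at step 3: s4 was already visited.

The earliest repeat is at step j = 3: N is in s4, which it already visited at step i = 1.
Since N has 6 states, any run of length ≥ 6 visits 6+1 states, so by pigeonhole some state repeats within the first 6 steps — that repeat gives the pumpable loop.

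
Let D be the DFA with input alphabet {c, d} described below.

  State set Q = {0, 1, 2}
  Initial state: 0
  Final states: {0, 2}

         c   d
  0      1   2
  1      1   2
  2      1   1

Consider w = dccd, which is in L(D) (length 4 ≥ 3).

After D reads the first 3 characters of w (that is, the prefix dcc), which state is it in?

State sequence: 0 -d-> 2 -c-> 1 -c-> 1

After reading 3 characters, D is in state 1.

1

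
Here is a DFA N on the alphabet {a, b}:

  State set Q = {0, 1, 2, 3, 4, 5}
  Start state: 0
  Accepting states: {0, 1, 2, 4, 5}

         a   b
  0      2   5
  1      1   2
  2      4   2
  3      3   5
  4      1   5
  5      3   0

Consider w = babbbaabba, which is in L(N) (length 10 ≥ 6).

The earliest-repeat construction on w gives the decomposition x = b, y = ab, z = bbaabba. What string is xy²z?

bababbbaabba

xy^2z = b·ab·ab·bbaabba = bababbbaabba.
Reading y = ab takes N from 5 back to 5, so after x·y·y the machine is still in 5, and z then leads to the accepting state 2. Hence bababbbaabba ∈ L(N).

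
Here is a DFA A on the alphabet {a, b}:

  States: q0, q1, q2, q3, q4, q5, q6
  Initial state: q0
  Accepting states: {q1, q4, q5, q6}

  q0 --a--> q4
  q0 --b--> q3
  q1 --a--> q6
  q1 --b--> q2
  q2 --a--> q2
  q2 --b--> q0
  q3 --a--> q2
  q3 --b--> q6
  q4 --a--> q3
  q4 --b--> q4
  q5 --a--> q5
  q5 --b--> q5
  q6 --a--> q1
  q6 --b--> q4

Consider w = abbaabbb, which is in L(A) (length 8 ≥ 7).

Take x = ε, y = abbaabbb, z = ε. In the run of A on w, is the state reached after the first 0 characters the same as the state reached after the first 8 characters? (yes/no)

Run of A on the first 8 characters of w = a b b a a b b b:
  step 0: q0  (start)
  step 1: q4  (read a: q0→q4)
  step 2: q4  (read b: q4→q4)
  step 3: q4  (read b: q4→q4)
  step 4: q3  (read a: q4→q3)
  step 5: q2  (read a: q3→q2)
  step 6: q0  (read b: q2→q0)
  step 7: q3  (read b: q0→q3)
  step 8: q6  (read b: q3→q6)

After x (step 0): q0. After xy (step 8): q6.
They differ (q0 ≠ q6), so y is not a cycle from the state after x; this split is not the one the pumping-lemma construction produces, and pumping y need not keep the string in L(A).

no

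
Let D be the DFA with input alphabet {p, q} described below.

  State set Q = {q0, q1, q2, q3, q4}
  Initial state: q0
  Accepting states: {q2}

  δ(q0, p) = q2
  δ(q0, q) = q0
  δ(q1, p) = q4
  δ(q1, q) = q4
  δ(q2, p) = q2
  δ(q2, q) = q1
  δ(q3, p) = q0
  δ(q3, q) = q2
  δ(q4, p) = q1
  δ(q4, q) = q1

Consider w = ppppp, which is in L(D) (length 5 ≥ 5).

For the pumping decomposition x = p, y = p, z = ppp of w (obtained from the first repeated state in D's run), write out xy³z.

ppppppp

xy^3z = p·p·p·p·ppp = ppppppp.
Reading y = p takes D from q2 back to q2, so after x·y·y·y the machine is still in q2, and z then leads to the accepting state q2. Hence ppppppp ∈ L(D).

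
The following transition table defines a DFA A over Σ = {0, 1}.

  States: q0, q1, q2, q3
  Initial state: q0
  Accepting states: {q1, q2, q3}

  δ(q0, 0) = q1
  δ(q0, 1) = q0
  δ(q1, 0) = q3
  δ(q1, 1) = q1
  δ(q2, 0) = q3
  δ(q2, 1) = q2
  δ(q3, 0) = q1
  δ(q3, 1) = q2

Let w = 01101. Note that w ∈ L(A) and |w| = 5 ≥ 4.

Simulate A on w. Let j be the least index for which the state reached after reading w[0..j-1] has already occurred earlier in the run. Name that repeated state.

q1

Run of A on w = 0 1 1 0 1:
  step 0: q0  (start)
  step 1: q1  (read 0: q0→q1)
  step 2: q1  (read 1: q1→q1)   ← first repeat (q1 seen earlier)
  step 3: q1  (read 1: q1→q1)
  step 4: q3  (read 0: q1→q3)
  step 5: q2  (read 1: q3→q2)

The earliest repeat is at step j = 2: A is in q1, which it already visited at step i = 1.
The DFA has 4 states, so the proof of the pumping lemma guarantees a repeated state among the first 4+1 visited; the segment between the two visits is the pumpable y.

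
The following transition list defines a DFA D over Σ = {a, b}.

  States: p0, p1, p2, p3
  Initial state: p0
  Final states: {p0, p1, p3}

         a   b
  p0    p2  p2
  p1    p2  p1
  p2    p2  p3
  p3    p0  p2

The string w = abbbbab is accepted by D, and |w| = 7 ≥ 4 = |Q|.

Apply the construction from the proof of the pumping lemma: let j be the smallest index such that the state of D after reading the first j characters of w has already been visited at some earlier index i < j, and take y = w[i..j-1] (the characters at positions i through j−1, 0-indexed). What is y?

bb

Run of D on w = a b b b b a b:
  step 0: p0  (start)
  step 1: p2  (read a: p0→p2)
  step 2: p3  (read b: p2→p3)
  step 3: p2  (read b: p3→p2)   ← first repeat (p2 seen earlier)
  step 4: p3  (read b: p2→p3)
  step 5: p2  (read b: p3→p2)
  step 6: p2  (read a: p2→p2)
  step 7: p3  (read b: p2→p3)

So i = 1, j = 3, giving x = w[0:1] = a, y = w[1:3] = bb, z = w[3:7] = bbab.
Check: |xy| = 3 ≤ 4 and |y| = 2 ≥ 1. Reading y takes D from p2 back to p2, so every xyⁱz is accepted.
Pumping length from the standard proof: p = 4 (the number of states). The repeated state found above gives |xy| = j ≤ 4 and |y| = j − i ≥ 1.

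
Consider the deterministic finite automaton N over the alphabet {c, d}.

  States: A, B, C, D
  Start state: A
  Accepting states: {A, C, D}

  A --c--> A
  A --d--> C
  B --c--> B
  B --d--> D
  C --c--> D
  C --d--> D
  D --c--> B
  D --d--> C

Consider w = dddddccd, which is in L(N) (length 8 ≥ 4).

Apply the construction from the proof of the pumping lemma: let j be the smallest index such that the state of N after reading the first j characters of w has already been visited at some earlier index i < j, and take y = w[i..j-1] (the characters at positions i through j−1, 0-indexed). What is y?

dd

Run of N on w = d d d d d c c d:
  step 0: A  (start)
  step 1: C  (read d: A→C)
  step 2: D  (read d: C→D)
  step 3: C  (read d: D→C)   ← first repeat (C seen earlier)
  step 4: D  (read d: C→D)
  step 5: C  (read d: D→C)
  step 6: D  (read c: C→D)
  step 7: B  (read c: D→B)
  step 8: D  (read d: B→D)

So i = 1, j = 3, giving x = w[0:1] = d, y = w[1:3] = dd, z = w[3:8] = ddccd.
Check: |xy| = 3 ≤ 4 and |y| = 2 ≥ 1. Reading y takes N from C back to C, so every xyⁱz is accepted.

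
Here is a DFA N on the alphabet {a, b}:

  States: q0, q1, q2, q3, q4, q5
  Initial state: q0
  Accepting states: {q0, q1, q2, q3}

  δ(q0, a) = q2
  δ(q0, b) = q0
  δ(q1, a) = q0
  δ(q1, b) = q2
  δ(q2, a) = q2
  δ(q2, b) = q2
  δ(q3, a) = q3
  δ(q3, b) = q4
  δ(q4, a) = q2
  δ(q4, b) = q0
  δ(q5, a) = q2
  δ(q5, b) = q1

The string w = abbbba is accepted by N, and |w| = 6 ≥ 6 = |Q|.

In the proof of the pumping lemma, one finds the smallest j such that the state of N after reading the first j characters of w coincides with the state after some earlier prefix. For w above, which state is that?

q2

Run of N on w = a b b b b a:
  step 0: q0  (start)
  step 1: q2  (read a: q0→q2)
  step 2: q2  (read b: q2→q2)   ← first repeat (q2 seen earlier)
  step 3: q2  (read b: q2→q2)
  step 4: q2  (read b: q2→q2)
  step 5: q2  (read b: q2→q2)
  step 6: q2  (read a: q2→q2)

The earliest repeat is at step j = 2: N is in q2, which it already visited at step i = 1.
Pumping length from the standard proof: p = 6 (the number of states). The repeated state found above gives |xy| = j ≤ 6 and |y| = j − i ≥ 1.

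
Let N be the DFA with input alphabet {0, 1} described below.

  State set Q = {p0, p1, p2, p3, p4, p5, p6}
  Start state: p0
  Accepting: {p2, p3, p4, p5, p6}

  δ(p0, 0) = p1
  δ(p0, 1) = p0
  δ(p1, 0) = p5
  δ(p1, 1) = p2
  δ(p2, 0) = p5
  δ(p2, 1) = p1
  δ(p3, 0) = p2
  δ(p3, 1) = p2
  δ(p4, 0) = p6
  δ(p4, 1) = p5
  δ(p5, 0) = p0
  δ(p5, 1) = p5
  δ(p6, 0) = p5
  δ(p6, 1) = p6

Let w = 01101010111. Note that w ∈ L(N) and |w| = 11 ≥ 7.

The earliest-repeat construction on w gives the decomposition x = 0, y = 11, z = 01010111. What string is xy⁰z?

xy⁰z = xz = 0·01010111 = 001010111.
Reading y = 11 takes N from p1 back to p1, so after x the machine is still in p1, and z then leads to the accepting state p2. Hence 001010111 ∈ L(N).

001010111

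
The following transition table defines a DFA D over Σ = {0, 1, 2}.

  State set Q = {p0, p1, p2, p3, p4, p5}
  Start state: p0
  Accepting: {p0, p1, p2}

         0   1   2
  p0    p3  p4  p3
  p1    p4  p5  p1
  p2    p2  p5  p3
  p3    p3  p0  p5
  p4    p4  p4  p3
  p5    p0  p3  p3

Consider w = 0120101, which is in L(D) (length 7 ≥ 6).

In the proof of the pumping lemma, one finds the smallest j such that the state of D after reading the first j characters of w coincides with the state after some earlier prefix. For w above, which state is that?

p0

Run of D on w = 0 1 2 0 1 0 1:
  step 0: p0  (start)
  step 1: p3  (read 0: p0→p3)
  step 2: p0  (read 1: p3→p0)   ← first repeat (p0 seen earlier)
  step 3: p3  (read 2: p0→p3)
  step 4: p3  (read 0: p3→p3)
  step 5: p0  (read 1: p3→p0)
  step 6: p3  (read 0: p0→p3)
  step 7: p0  (read 1: p3→p0)

The earliest repeat is at step j = 2: D is in p0, which it already visited at step i = 0.
Since D has 6 states, any run of length ≥ 6 visits 6+1 states, so by pigeonhole some state repeats within the first 6 steps — that repeat gives the pumpable loop.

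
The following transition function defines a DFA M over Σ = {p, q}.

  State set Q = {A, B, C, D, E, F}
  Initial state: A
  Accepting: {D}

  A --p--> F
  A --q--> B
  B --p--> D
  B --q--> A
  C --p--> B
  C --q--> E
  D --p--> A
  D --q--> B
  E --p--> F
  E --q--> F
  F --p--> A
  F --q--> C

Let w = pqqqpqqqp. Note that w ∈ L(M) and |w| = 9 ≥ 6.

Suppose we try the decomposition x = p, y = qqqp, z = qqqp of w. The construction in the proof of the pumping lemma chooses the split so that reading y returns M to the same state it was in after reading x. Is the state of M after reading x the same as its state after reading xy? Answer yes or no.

no

State sequence: A -p-> F -q-> C -q-> E -q-> F -p-> A

After x (step 1): F. After xy (step 5): A.
They differ (F ≠ A), so y is not a cycle from the state after x; this split is not the one the pumping-lemma construction produces, and pumping y need not keep the string in L(M).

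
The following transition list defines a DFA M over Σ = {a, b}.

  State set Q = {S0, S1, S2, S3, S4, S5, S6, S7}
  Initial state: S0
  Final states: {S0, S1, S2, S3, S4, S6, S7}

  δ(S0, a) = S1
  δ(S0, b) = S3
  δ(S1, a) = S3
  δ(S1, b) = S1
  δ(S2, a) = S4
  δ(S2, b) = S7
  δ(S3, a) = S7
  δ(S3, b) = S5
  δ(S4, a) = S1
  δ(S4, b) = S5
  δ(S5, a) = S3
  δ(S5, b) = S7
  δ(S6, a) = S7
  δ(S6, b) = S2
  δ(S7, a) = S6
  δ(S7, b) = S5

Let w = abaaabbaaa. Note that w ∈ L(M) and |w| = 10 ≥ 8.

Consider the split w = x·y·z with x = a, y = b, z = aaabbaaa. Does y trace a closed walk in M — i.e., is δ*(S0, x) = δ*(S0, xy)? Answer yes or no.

yes

Run of M on the first 2 characters of w = a b:
  step 0: S0  (start)
  step 1: S1  (read a: S0→S1)
  step 2: S1  (read b: S1→S1)

After x (step 1): S1. After xy (step 2): S1.
They match, so y = b drives M around a cycle from S1 back to itself; pumping y any number of times keeps M in S1 before reading z, and xyⁱz ∈ L(M) for every i ≥ 0.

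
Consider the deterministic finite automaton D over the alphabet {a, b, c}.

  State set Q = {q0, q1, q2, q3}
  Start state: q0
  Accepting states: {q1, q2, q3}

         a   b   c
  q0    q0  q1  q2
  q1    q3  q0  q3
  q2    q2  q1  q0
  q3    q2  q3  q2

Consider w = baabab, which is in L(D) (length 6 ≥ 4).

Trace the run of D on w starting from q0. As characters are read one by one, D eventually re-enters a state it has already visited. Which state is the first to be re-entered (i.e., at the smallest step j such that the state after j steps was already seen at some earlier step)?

q1

Run of D on w = b a a b a b:
  step 0: q0  (start)
  step 1: q1  (read b: q0→q1)
  step 2: q3  (read a: q1→q3)
  step 3: q2  (read a: q3→q2)
  step 4: q1  (read b: q2→q1)   ← first repeat (q1 seen earlier)
  step 5: q3  (read a: q1→q3)
  step 6: q3  (read b: q3→q3)

The earliest repeat is at step j = 4: D is in q1, which it already visited at step i = 1.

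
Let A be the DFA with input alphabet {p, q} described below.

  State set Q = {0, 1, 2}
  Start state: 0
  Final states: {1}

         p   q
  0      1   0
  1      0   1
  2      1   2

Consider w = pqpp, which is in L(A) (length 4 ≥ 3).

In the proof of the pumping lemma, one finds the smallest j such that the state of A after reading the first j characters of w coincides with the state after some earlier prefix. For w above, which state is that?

State sequence: 0 -p-> 1 -q-> 1 -p-> 0 -p-> 1
First repeat at step 2: 1 was already visited.

The earliest repeat is at step j = 2: A is in 1, which it already visited at step i = 1.
Pumping length from the standard proof: p = 3 (the number of states). The repeated state found above gives |xy| = j ≤ 3 and |y| = j − i ≥ 1.

1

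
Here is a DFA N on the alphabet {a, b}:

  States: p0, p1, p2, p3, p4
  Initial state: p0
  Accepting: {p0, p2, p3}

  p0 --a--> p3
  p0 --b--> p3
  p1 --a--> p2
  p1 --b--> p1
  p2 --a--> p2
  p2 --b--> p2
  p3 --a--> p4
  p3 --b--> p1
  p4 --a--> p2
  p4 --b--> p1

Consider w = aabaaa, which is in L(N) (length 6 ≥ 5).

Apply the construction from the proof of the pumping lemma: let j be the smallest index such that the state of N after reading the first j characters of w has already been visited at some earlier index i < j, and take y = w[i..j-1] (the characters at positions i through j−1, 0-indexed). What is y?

a

Run of N on w = a a b a a a:
  step 0: p0  (start)
  step 1: p3  (read a: p0→p3)
  step 2: p4  (read a: p3→p4)
  step 3: p1  (read b: p4→p1)
  step 4: p2  (read a: p1→p2)
  step 5: p2  (read a: p2→p2)   ← first repeat (p2 seen earlier)
  step 6: p2  (read a: p2→p2)

So i = 4, j = 5, giving x = w[0:4] = aaba, y = w[4:5] = a, z = w[5:6] = a.
Check: |xy| = 5 ≤ 5 and |y| = 1 ≥ 1. Reading y takes N from p2 back to p2, so every xyⁱz is accepted.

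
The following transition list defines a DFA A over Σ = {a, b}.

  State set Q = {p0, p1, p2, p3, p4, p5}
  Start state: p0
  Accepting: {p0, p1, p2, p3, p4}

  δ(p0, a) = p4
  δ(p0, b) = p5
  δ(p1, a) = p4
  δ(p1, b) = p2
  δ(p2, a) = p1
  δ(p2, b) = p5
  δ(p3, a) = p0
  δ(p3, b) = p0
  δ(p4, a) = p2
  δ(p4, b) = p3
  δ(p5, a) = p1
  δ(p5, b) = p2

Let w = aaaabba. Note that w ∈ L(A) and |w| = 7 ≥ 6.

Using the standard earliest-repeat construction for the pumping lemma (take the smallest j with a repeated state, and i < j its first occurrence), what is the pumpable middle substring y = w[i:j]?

aaa

State sequence: p0 -a-> p4 -a-> p2 -a-> p1 -a-> p4 -b-> p3 -b-> p0 -a-> p4
First repeat at step 4: p4 was already visited.

So i = 1, j = 4, giving x = w[0:1] = a, y = w[1:4] = aaa, z = w[4:7] = bba.
Check: |xy| = 4 ≤ 6 and |y| = 3 ≥ 1. Reading y takes A from p4 back to p4, so every xyⁱz is accepted.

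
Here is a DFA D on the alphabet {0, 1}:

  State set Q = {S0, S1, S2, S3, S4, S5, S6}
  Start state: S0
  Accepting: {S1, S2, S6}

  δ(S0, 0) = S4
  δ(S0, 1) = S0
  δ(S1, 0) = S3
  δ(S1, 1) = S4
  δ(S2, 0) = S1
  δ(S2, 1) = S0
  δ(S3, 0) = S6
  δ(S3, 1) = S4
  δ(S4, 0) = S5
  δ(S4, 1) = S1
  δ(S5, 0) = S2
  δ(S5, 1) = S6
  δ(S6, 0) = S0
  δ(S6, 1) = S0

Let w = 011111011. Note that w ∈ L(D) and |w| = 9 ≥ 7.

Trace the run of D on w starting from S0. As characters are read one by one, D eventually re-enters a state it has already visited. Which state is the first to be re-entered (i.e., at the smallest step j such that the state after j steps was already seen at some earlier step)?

Run of D on w = 0 1 1 1 1 1 0 1 1:
  step 0: S0  (start)
  step 1: S4  (read 0: S0→S4)
  step 2: S1  (read 1: S4→S1)
  step 3: S4  (read 1: S1→S4)   ← first repeat (S4 seen earlier)
  step 4: S1  (read 1: S4→S1)
  step 5: S4  (read 1: S1→S4)
  step 6: S1  (read 1: S4→S1)
  step 7: S3  (read 0: S1→S3)
  step 8: S4  (read 1: S3→S4)
  step 9: S1  (read 1: S4→S1)

The earliest repeat is at step j = 3: D is in S4, which it already visited at step i = 1.

S4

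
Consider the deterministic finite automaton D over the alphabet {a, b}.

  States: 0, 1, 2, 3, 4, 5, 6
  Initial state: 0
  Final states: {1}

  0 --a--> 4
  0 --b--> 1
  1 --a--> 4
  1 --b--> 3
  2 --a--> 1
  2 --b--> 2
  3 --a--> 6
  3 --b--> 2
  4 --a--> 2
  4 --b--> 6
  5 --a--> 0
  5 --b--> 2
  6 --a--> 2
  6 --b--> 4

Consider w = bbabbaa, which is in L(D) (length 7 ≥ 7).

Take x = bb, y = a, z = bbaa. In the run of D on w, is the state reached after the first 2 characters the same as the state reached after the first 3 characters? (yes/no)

Run of D on the first 3 characters of w = b b a:
  step 0: 0  (start)
  step 1: 1  (read b: 0→1)
  step 2: 3  (read b: 1→3)
  step 3: 6  (read a: 3→6)

After x (step 2): 3. After xy (step 3): 6.
They differ (3 ≠ 6), so y is not a cycle from the state after x; this split is not the one the pumping-lemma construction produces, and pumping y need not keep the string in L(D).

no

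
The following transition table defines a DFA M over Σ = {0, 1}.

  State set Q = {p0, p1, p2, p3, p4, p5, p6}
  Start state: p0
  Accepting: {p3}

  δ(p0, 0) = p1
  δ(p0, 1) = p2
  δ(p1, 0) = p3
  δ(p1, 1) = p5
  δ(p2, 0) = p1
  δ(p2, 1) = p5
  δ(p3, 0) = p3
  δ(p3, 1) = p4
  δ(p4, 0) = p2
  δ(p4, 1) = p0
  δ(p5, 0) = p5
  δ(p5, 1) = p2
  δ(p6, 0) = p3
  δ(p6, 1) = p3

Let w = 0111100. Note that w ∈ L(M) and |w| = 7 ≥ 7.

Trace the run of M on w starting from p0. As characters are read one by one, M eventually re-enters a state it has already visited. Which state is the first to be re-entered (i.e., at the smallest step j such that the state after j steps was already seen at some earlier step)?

State sequence: p0 -0-> p1 -1-> p5 -1-> p2 -1-> p5 -1-> p2 -0-> p1 -0-> p3
First repeat at step 4: p5 was already visited.

The earliest repeat is at step j = 4: M is in p5, which it already visited at step i = 2.
The DFA has 7 states, so the proof of the pumping lemma guarantees a repeated state among the first 7+1 visited; the segment between the two visits is the pumpable y.

p5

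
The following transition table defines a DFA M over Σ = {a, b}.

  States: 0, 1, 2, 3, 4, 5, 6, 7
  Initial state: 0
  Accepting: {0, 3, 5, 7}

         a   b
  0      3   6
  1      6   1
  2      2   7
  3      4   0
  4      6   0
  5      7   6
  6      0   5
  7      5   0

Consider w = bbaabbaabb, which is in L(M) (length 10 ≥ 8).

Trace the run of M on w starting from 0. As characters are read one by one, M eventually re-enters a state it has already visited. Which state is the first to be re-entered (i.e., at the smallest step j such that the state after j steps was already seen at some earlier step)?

5

Run of M on w = b b a a b b a a b b:
  step 0: 0  (start)
  step 1: 6  (read b: 0→6)
  step 2: 5  (read b: 6→5)
  step 3: 7  (read a: 5→7)
  step 4: 5  (read a: 7→5)   ← first repeat (5 seen earlier)
  step 5: 6  (read b: 5→6)
  step 6: 5  (read b: 6→5)
  step 7: 7  (read a: 5→7)
  step 8: 5  (read a: 7→5)
  step 9: 6  (read b: 5→6)
  step 10: 5  (read b: 6→5)

The earliest repeat is at step j = 4: M is in 5, which it already visited at step i = 2.
Pumping length from the standard proof: p = 8 (the number of states). The repeated state found above gives |xy| = j ≤ 8 and |y| = j − i ≥ 1.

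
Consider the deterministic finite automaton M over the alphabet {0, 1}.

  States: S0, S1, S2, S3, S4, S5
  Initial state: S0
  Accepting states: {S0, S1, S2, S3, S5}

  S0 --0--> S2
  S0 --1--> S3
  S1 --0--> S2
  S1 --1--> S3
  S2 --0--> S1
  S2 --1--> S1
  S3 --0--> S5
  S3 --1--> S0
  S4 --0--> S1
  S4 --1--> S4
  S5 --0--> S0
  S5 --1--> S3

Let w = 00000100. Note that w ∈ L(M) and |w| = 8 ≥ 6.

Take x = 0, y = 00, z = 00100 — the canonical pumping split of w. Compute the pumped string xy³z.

xy^3z = 0·00·00·00·00100 = 000000000100.
Reading y = 00 takes M from S2 back to S2, so after x·y·y·y the machine is still in S2, and z then leads to the accepting state S1. Hence 000000000100 ∈ L(M).

000000000100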